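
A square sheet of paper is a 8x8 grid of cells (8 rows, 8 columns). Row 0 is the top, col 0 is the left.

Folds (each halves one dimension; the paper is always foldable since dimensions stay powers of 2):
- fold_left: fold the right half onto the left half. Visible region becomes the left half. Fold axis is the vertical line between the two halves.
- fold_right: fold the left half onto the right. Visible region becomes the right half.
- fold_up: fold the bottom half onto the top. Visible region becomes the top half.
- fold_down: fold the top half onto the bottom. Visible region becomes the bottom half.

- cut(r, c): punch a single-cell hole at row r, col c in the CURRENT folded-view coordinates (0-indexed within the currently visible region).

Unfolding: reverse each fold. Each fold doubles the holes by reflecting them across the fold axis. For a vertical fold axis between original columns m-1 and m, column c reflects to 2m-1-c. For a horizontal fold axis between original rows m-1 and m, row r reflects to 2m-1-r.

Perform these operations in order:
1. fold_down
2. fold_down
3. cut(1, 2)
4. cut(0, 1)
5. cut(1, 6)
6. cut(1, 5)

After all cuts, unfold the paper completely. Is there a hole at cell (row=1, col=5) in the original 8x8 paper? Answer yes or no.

Answer: no

Derivation:
Op 1 fold_down: fold axis h@4; visible region now rows[4,8) x cols[0,8) = 4x8
Op 2 fold_down: fold axis h@6; visible region now rows[6,8) x cols[0,8) = 2x8
Op 3 cut(1, 2): punch at orig (7,2); cuts so far [(7, 2)]; region rows[6,8) x cols[0,8) = 2x8
Op 4 cut(0, 1): punch at orig (6,1); cuts so far [(6, 1), (7, 2)]; region rows[6,8) x cols[0,8) = 2x8
Op 5 cut(1, 6): punch at orig (7,6); cuts so far [(6, 1), (7, 2), (7, 6)]; region rows[6,8) x cols[0,8) = 2x8
Op 6 cut(1, 5): punch at orig (7,5); cuts so far [(6, 1), (7, 2), (7, 5), (7, 6)]; region rows[6,8) x cols[0,8) = 2x8
Unfold 1 (reflect across h@6): 8 holes -> [(4, 2), (4, 5), (4, 6), (5, 1), (6, 1), (7, 2), (7, 5), (7, 6)]
Unfold 2 (reflect across h@4): 16 holes -> [(0, 2), (0, 5), (0, 6), (1, 1), (2, 1), (3, 2), (3, 5), (3, 6), (4, 2), (4, 5), (4, 6), (5, 1), (6, 1), (7, 2), (7, 5), (7, 6)]
Holes: [(0, 2), (0, 5), (0, 6), (1, 1), (2, 1), (3, 2), (3, 5), (3, 6), (4, 2), (4, 5), (4, 6), (5, 1), (6, 1), (7, 2), (7, 5), (7, 6)]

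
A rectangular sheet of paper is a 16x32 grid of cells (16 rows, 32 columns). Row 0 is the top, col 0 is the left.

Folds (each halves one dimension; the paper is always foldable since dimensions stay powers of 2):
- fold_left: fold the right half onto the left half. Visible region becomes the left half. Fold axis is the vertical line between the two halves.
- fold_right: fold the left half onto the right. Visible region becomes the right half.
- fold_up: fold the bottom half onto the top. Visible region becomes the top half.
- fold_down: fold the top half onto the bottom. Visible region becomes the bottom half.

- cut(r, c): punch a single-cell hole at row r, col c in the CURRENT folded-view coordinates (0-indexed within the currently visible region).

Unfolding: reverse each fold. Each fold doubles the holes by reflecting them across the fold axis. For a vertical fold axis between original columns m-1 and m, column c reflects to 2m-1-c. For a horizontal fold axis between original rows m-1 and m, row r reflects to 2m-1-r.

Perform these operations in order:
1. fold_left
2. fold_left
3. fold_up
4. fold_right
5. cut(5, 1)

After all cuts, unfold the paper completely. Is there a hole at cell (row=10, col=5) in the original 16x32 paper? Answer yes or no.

Op 1 fold_left: fold axis v@16; visible region now rows[0,16) x cols[0,16) = 16x16
Op 2 fold_left: fold axis v@8; visible region now rows[0,16) x cols[0,8) = 16x8
Op 3 fold_up: fold axis h@8; visible region now rows[0,8) x cols[0,8) = 8x8
Op 4 fold_right: fold axis v@4; visible region now rows[0,8) x cols[4,8) = 8x4
Op 5 cut(5, 1): punch at orig (5,5); cuts so far [(5, 5)]; region rows[0,8) x cols[4,8) = 8x4
Unfold 1 (reflect across v@4): 2 holes -> [(5, 2), (5, 5)]
Unfold 2 (reflect across h@8): 4 holes -> [(5, 2), (5, 5), (10, 2), (10, 5)]
Unfold 3 (reflect across v@8): 8 holes -> [(5, 2), (5, 5), (5, 10), (5, 13), (10, 2), (10, 5), (10, 10), (10, 13)]
Unfold 4 (reflect across v@16): 16 holes -> [(5, 2), (5, 5), (5, 10), (5, 13), (5, 18), (5, 21), (5, 26), (5, 29), (10, 2), (10, 5), (10, 10), (10, 13), (10, 18), (10, 21), (10, 26), (10, 29)]
Holes: [(5, 2), (5, 5), (5, 10), (5, 13), (5, 18), (5, 21), (5, 26), (5, 29), (10, 2), (10, 5), (10, 10), (10, 13), (10, 18), (10, 21), (10, 26), (10, 29)]

Answer: yes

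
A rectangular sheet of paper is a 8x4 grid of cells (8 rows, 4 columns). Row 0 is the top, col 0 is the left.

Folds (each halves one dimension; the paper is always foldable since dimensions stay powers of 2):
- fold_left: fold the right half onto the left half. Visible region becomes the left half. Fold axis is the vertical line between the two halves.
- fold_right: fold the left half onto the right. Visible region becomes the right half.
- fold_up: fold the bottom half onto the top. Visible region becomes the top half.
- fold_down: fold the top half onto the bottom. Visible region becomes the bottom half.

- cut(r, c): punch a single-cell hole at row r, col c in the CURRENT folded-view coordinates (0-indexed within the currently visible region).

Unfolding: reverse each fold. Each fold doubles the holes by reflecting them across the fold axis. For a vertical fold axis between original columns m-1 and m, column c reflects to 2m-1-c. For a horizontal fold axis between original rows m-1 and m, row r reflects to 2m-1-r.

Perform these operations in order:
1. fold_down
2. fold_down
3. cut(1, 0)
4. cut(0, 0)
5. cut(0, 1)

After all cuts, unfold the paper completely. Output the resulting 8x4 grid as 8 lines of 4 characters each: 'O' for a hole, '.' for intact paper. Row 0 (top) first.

Answer: O...
OO..
OO..
O...
O...
OO..
OO..
O...

Derivation:
Op 1 fold_down: fold axis h@4; visible region now rows[4,8) x cols[0,4) = 4x4
Op 2 fold_down: fold axis h@6; visible region now rows[6,8) x cols[0,4) = 2x4
Op 3 cut(1, 0): punch at orig (7,0); cuts so far [(7, 0)]; region rows[6,8) x cols[0,4) = 2x4
Op 4 cut(0, 0): punch at orig (6,0); cuts so far [(6, 0), (7, 0)]; region rows[6,8) x cols[0,4) = 2x4
Op 5 cut(0, 1): punch at orig (6,1); cuts so far [(6, 0), (6, 1), (7, 0)]; region rows[6,8) x cols[0,4) = 2x4
Unfold 1 (reflect across h@6): 6 holes -> [(4, 0), (5, 0), (5, 1), (6, 0), (6, 1), (7, 0)]
Unfold 2 (reflect across h@4): 12 holes -> [(0, 0), (1, 0), (1, 1), (2, 0), (2, 1), (3, 0), (4, 0), (5, 0), (5, 1), (6, 0), (6, 1), (7, 0)]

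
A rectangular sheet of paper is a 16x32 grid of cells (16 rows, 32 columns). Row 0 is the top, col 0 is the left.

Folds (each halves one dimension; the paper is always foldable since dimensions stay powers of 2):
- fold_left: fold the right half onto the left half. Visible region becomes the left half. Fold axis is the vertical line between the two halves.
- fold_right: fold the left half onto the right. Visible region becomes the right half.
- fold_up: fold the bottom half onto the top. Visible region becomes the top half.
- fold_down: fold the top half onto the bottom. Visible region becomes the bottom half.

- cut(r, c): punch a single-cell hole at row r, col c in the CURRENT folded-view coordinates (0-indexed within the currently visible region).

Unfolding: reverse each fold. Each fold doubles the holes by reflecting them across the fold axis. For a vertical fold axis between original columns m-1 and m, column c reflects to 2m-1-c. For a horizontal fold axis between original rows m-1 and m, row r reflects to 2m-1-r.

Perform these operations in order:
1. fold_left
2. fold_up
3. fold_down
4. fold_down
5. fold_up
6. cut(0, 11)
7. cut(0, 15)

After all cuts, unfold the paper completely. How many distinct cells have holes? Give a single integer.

Op 1 fold_left: fold axis v@16; visible region now rows[0,16) x cols[0,16) = 16x16
Op 2 fold_up: fold axis h@8; visible region now rows[0,8) x cols[0,16) = 8x16
Op 3 fold_down: fold axis h@4; visible region now rows[4,8) x cols[0,16) = 4x16
Op 4 fold_down: fold axis h@6; visible region now rows[6,8) x cols[0,16) = 2x16
Op 5 fold_up: fold axis h@7; visible region now rows[6,7) x cols[0,16) = 1x16
Op 6 cut(0, 11): punch at orig (6,11); cuts so far [(6, 11)]; region rows[6,7) x cols[0,16) = 1x16
Op 7 cut(0, 15): punch at orig (6,15); cuts so far [(6, 11), (6, 15)]; region rows[6,7) x cols[0,16) = 1x16
Unfold 1 (reflect across h@7): 4 holes -> [(6, 11), (6, 15), (7, 11), (7, 15)]
Unfold 2 (reflect across h@6): 8 holes -> [(4, 11), (4, 15), (5, 11), (5, 15), (6, 11), (6, 15), (7, 11), (7, 15)]
Unfold 3 (reflect across h@4): 16 holes -> [(0, 11), (0, 15), (1, 11), (1, 15), (2, 11), (2, 15), (3, 11), (3, 15), (4, 11), (4, 15), (5, 11), (5, 15), (6, 11), (6, 15), (7, 11), (7, 15)]
Unfold 4 (reflect across h@8): 32 holes -> [(0, 11), (0, 15), (1, 11), (1, 15), (2, 11), (2, 15), (3, 11), (3, 15), (4, 11), (4, 15), (5, 11), (5, 15), (6, 11), (6, 15), (7, 11), (7, 15), (8, 11), (8, 15), (9, 11), (9, 15), (10, 11), (10, 15), (11, 11), (11, 15), (12, 11), (12, 15), (13, 11), (13, 15), (14, 11), (14, 15), (15, 11), (15, 15)]
Unfold 5 (reflect across v@16): 64 holes -> [(0, 11), (0, 15), (0, 16), (0, 20), (1, 11), (1, 15), (1, 16), (1, 20), (2, 11), (2, 15), (2, 16), (2, 20), (3, 11), (3, 15), (3, 16), (3, 20), (4, 11), (4, 15), (4, 16), (4, 20), (5, 11), (5, 15), (5, 16), (5, 20), (6, 11), (6, 15), (6, 16), (6, 20), (7, 11), (7, 15), (7, 16), (7, 20), (8, 11), (8, 15), (8, 16), (8, 20), (9, 11), (9, 15), (9, 16), (9, 20), (10, 11), (10, 15), (10, 16), (10, 20), (11, 11), (11, 15), (11, 16), (11, 20), (12, 11), (12, 15), (12, 16), (12, 20), (13, 11), (13, 15), (13, 16), (13, 20), (14, 11), (14, 15), (14, 16), (14, 20), (15, 11), (15, 15), (15, 16), (15, 20)]

Answer: 64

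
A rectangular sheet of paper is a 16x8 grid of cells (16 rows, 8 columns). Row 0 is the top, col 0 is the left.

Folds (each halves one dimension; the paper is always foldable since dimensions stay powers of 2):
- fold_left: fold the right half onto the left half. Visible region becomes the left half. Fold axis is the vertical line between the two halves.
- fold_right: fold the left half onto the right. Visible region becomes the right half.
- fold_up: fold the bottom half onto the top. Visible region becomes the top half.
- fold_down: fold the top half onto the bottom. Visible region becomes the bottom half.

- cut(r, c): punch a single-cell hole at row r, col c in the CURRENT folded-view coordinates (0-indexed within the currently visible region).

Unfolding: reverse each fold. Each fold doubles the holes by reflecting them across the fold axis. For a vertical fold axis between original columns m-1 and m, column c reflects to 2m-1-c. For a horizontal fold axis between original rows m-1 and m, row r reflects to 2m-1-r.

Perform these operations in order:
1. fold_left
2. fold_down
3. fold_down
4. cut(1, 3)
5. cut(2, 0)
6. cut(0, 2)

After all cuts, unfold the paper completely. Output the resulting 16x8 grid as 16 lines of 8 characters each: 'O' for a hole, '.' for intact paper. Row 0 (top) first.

Op 1 fold_left: fold axis v@4; visible region now rows[0,16) x cols[0,4) = 16x4
Op 2 fold_down: fold axis h@8; visible region now rows[8,16) x cols[0,4) = 8x4
Op 3 fold_down: fold axis h@12; visible region now rows[12,16) x cols[0,4) = 4x4
Op 4 cut(1, 3): punch at orig (13,3); cuts so far [(13, 3)]; region rows[12,16) x cols[0,4) = 4x4
Op 5 cut(2, 0): punch at orig (14,0); cuts so far [(13, 3), (14, 0)]; region rows[12,16) x cols[0,4) = 4x4
Op 6 cut(0, 2): punch at orig (12,2); cuts so far [(12, 2), (13, 3), (14, 0)]; region rows[12,16) x cols[0,4) = 4x4
Unfold 1 (reflect across h@12): 6 holes -> [(9, 0), (10, 3), (11, 2), (12, 2), (13, 3), (14, 0)]
Unfold 2 (reflect across h@8): 12 holes -> [(1, 0), (2, 3), (3, 2), (4, 2), (5, 3), (6, 0), (9, 0), (10, 3), (11, 2), (12, 2), (13, 3), (14, 0)]
Unfold 3 (reflect across v@4): 24 holes -> [(1, 0), (1, 7), (2, 3), (2, 4), (3, 2), (3, 5), (4, 2), (4, 5), (5, 3), (5, 4), (6, 0), (6, 7), (9, 0), (9, 7), (10, 3), (10, 4), (11, 2), (11, 5), (12, 2), (12, 5), (13, 3), (13, 4), (14, 0), (14, 7)]

Answer: ........
O......O
...OO...
..O..O..
..O..O..
...OO...
O......O
........
........
O......O
...OO...
..O..O..
..O..O..
...OO...
O......O
........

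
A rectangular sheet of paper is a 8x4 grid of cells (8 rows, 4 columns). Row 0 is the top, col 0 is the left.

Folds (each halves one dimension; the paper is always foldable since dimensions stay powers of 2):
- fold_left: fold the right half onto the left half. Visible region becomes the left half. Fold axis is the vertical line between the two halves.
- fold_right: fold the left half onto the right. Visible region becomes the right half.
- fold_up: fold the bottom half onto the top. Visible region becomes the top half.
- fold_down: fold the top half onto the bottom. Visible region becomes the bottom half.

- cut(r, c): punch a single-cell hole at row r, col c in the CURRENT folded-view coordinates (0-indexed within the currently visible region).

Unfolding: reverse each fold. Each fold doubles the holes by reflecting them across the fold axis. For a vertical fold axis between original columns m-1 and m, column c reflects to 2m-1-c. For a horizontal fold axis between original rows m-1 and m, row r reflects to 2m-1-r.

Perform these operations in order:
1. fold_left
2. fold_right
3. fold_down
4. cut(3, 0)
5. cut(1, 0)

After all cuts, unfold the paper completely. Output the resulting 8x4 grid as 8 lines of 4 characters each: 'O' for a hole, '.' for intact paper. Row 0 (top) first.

Answer: OOOO
....
OOOO
....
....
OOOO
....
OOOO

Derivation:
Op 1 fold_left: fold axis v@2; visible region now rows[0,8) x cols[0,2) = 8x2
Op 2 fold_right: fold axis v@1; visible region now rows[0,8) x cols[1,2) = 8x1
Op 3 fold_down: fold axis h@4; visible region now rows[4,8) x cols[1,2) = 4x1
Op 4 cut(3, 0): punch at orig (7,1); cuts so far [(7, 1)]; region rows[4,8) x cols[1,2) = 4x1
Op 5 cut(1, 0): punch at orig (5,1); cuts so far [(5, 1), (7, 1)]; region rows[4,8) x cols[1,2) = 4x1
Unfold 1 (reflect across h@4): 4 holes -> [(0, 1), (2, 1), (5, 1), (7, 1)]
Unfold 2 (reflect across v@1): 8 holes -> [(0, 0), (0, 1), (2, 0), (2, 1), (5, 0), (5, 1), (7, 0), (7, 1)]
Unfold 3 (reflect across v@2): 16 holes -> [(0, 0), (0, 1), (0, 2), (0, 3), (2, 0), (2, 1), (2, 2), (2, 3), (5, 0), (5, 1), (5, 2), (5, 3), (7, 0), (7, 1), (7, 2), (7, 3)]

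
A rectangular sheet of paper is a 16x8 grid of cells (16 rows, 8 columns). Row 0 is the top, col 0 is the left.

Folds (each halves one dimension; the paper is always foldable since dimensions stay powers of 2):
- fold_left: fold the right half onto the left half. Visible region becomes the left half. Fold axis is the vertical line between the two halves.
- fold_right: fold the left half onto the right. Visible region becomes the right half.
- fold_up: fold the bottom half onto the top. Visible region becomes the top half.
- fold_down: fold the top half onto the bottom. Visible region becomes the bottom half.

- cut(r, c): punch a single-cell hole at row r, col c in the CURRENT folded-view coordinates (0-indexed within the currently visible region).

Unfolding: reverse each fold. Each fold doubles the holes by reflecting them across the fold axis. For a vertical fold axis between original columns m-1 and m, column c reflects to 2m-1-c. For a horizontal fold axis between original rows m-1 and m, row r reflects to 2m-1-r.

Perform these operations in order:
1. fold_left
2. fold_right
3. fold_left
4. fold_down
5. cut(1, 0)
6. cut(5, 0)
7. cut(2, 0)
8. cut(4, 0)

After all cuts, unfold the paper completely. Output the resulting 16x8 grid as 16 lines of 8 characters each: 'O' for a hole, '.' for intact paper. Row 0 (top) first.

Answer: ........
........
OOOOOOOO
OOOOOOOO
........
OOOOOOOO
OOOOOOOO
........
........
OOOOOOOO
OOOOOOOO
........
OOOOOOOO
OOOOOOOO
........
........

Derivation:
Op 1 fold_left: fold axis v@4; visible region now rows[0,16) x cols[0,4) = 16x4
Op 2 fold_right: fold axis v@2; visible region now rows[0,16) x cols[2,4) = 16x2
Op 3 fold_left: fold axis v@3; visible region now rows[0,16) x cols[2,3) = 16x1
Op 4 fold_down: fold axis h@8; visible region now rows[8,16) x cols[2,3) = 8x1
Op 5 cut(1, 0): punch at orig (9,2); cuts so far [(9, 2)]; region rows[8,16) x cols[2,3) = 8x1
Op 6 cut(5, 0): punch at orig (13,2); cuts so far [(9, 2), (13, 2)]; region rows[8,16) x cols[2,3) = 8x1
Op 7 cut(2, 0): punch at orig (10,2); cuts so far [(9, 2), (10, 2), (13, 2)]; region rows[8,16) x cols[2,3) = 8x1
Op 8 cut(4, 0): punch at orig (12,2); cuts so far [(9, 2), (10, 2), (12, 2), (13, 2)]; region rows[8,16) x cols[2,3) = 8x1
Unfold 1 (reflect across h@8): 8 holes -> [(2, 2), (3, 2), (5, 2), (6, 2), (9, 2), (10, 2), (12, 2), (13, 2)]
Unfold 2 (reflect across v@3): 16 holes -> [(2, 2), (2, 3), (3, 2), (3, 3), (5, 2), (5, 3), (6, 2), (6, 3), (9, 2), (9, 3), (10, 2), (10, 3), (12, 2), (12, 3), (13, 2), (13, 3)]
Unfold 3 (reflect across v@2): 32 holes -> [(2, 0), (2, 1), (2, 2), (2, 3), (3, 0), (3, 1), (3, 2), (3, 3), (5, 0), (5, 1), (5, 2), (5, 3), (6, 0), (6, 1), (6, 2), (6, 3), (9, 0), (9, 1), (9, 2), (9, 3), (10, 0), (10, 1), (10, 2), (10, 3), (12, 0), (12, 1), (12, 2), (12, 3), (13, 0), (13, 1), (13, 2), (13, 3)]
Unfold 4 (reflect across v@4): 64 holes -> [(2, 0), (2, 1), (2, 2), (2, 3), (2, 4), (2, 5), (2, 6), (2, 7), (3, 0), (3, 1), (3, 2), (3, 3), (3, 4), (3, 5), (3, 6), (3, 7), (5, 0), (5, 1), (5, 2), (5, 3), (5, 4), (5, 5), (5, 6), (5, 7), (6, 0), (6, 1), (6, 2), (6, 3), (6, 4), (6, 5), (6, 6), (6, 7), (9, 0), (9, 1), (9, 2), (9, 3), (9, 4), (9, 5), (9, 6), (9, 7), (10, 0), (10, 1), (10, 2), (10, 3), (10, 4), (10, 5), (10, 6), (10, 7), (12, 0), (12, 1), (12, 2), (12, 3), (12, 4), (12, 5), (12, 6), (12, 7), (13, 0), (13, 1), (13, 2), (13, 3), (13, 4), (13, 5), (13, 6), (13, 7)]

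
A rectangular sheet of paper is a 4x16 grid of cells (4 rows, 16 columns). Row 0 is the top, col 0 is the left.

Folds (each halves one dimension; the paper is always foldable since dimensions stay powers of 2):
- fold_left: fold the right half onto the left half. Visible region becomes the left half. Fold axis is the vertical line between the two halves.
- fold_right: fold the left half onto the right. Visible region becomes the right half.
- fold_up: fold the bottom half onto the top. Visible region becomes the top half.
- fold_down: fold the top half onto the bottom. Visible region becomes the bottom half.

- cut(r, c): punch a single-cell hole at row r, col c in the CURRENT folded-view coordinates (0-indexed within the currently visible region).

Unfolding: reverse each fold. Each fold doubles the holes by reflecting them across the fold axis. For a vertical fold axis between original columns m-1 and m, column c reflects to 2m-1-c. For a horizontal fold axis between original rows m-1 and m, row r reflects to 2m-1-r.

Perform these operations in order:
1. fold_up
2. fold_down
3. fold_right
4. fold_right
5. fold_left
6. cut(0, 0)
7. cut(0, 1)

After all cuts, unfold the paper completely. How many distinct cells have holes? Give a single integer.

Op 1 fold_up: fold axis h@2; visible region now rows[0,2) x cols[0,16) = 2x16
Op 2 fold_down: fold axis h@1; visible region now rows[1,2) x cols[0,16) = 1x16
Op 3 fold_right: fold axis v@8; visible region now rows[1,2) x cols[8,16) = 1x8
Op 4 fold_right: fold axis v@12; visible region now rows[1,2) x cols[12,16) = 1x4
Op 5 fold_left: fold axis v@14; visible region now rows[1,2) x cols[12,14) = 1x2
Op 6 cut(0, 0): punch at orig (1,12); cuts so far [(1, 12)]; region rows[1,2) x cols[12,14) = 1x2
Op 7 cut(0, 1): punch at orig (1,13); cuts so far [(1, 12), (1, 13)]; region rows[1,2) x cols[12,14) = 1x2
Unfold 1 (reflect across v@14): 4 holes -> [(1, 12), (1, 13), (1, 14), (1, 15)]
Unfold 2 (reflect across v@12): 8 holes -> [(1, 8), (1, 9), (1, 10), (1, 11), (1, 12), (1, 13), (1, 14), (1, 15)]
Unfold 3 (reflect across v@8): 16 holes -> [(1, 0), (1, 1), (1, 2), (1, 3), (1, 4), (1, 5), (1, 6), (1, 7), (1, 8), (1, 9), (1, 10), (1, 11), (1, 12), (1, 13), (1, 14), (1, 15)]
Unfold 4 (reflect across h@1): 32 holes -> [(0, 0), (0, 1), (0, 2), (0, 3), (0, 4), (0, 5), (0, 6), (0, 7), (0, 8), (0, 9), (0, 10), (0, 11), (0, 12), (0, 13), (0, 14), (0, 15), (1, 0), (1, 1), (1, 2), (1, 3), (1, 4), (1, 5), (1, 6), (1, 7), (1, 8), (1, 9), (1, 10), (1, 11), (1, 12), (1, 13), (1, 14), (1, 15)]
Unfold 5 (reflect across h@2): 64 holes -> [(0, 0), (0, 1), (0, 2), (0, 3), (0, 4), (0, 5), (0, 6), (0, 7), (0, 8), (0, 9), (0, 10), (0, 11), (0, 12), (0, 13), (0, 14), (0, 15), (1, 0), (1, 1), (1, 2), (1, 3), (1, 4), (1, 5), (1, 6), (1, 7), (1, 8), (1, 9), (1, 10), (1, 11), (1, 12), (1, 13), (1, 14), (1, 15), (2, 0), (2, 1), (2, 2), (2, 3), (2, 4), (2, 5), (2, 6), (2, 7), (2, 8), (2, 9), (2, 10), (2, 11), (2, 12), (2, 13), (2, 14), (2, 15), (3, 0), (3, 1), (3, 2), (3, 3), (3, 4), (3, 5), (3, 6), (3, 7), (3, 8), (3, 9), (3, 10), (3, 11), (3, 12), (3, 13), (3, 14), (3, 15)]

Answer: 64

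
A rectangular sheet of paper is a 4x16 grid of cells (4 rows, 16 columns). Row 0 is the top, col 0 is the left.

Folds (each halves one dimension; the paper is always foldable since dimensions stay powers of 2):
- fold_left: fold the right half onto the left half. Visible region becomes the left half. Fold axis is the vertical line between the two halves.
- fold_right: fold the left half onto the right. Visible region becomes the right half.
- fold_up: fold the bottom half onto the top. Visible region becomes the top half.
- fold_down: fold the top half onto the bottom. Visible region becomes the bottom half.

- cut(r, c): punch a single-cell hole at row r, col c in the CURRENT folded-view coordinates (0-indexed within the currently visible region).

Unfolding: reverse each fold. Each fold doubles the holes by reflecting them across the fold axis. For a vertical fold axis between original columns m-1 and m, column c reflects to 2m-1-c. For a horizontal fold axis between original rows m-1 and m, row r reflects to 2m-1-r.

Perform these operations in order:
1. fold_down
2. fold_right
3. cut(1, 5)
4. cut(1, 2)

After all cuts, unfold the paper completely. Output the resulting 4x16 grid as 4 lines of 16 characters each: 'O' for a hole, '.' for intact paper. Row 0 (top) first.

Op 1 fold_down: fold axis h@2; visible region now rows[2,4) x cols[0,16) = 2x16
Op 2 fold_right: fold axis v@8; visible region now rows[2,4) x cols[8,16) = 2x8
Op 3 cut(1, 5): punch at orig (3,13); cuts so far [(3, 13)]; region rows[2,4) x cols[8,16) = 2x8
Op 4 cut(1, 2): punch at orig (3,10); cuts so far [(3, 10), (3, 13)]; region rows[2,4) x cols[8,16) = 2x8
Unfold 1 (reflect across v@8): 4 holes -> [(3, 2), (3, 5), (3, 10), (3, 13)]
Unfold 2 (reflect across h@2): 8 holes -> [(0, 2), (0, 5), (0, 10), (0, 13), (3, 2), (3, 5), (3, 10), (3, 13)]

Answer: ..O..O....O..O..
................
................
..O..O....O..O..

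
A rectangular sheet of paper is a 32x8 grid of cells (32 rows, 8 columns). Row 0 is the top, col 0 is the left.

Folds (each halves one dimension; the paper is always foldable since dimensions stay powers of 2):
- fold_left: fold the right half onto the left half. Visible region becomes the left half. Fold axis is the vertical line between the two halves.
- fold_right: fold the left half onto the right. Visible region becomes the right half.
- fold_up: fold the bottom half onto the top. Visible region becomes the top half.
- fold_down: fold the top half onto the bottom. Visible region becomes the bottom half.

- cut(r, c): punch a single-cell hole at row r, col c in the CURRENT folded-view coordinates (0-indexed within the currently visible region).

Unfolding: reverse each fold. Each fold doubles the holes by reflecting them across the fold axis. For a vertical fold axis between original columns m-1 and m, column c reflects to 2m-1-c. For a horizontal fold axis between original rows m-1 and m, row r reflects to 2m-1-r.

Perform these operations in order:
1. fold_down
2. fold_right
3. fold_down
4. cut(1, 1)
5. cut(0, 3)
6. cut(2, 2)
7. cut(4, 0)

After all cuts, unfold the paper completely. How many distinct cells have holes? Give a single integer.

Op 1 fold_down: fold axis h@16; visible region now rows[16,32) x cols[0,8) = 16x8
Op 2 fold_right: fold axis v@4; visible region now rows[16,32) x cols[4,8) = 16x4
Op 3 fold_down: fold axis h@24; visible region now rows[24,32) x cols[4,8) = 8x4
Op 4 cut(1, 1): punch at orig (25,5); cuts so far [(25, 5)]; region rows[24,32) x cols[4,8) = 8x4
Op 5 cut(0, 3): punch at orig (24,7); cuts so far [(24, 7), (25, 5)]; region rows[24,32) x cols[4,8) = 8x4
Op 6 cut(2, 2): punch at orig (26,6); cuts so far [(24, 7), (25, 5), (26, 6)]; region rows[24,32) x cols[4,8) = 8x4
Op 7 cut(4, 0): punch at orig (28,4); cuts so far [(24, 7), (25, 5), (26, 6), (28, 4)]; region rows[24,32) x cols[4,8) = 8x4
Unfold 1 (reflect across h@24): 8 holes -> [(19, 4), (21, 6), (22, 5), (23, 7), (24, 7), (25, 5), (26, 6), (28, 4)]
Unfold 2 (reflect across v@4): 16 holes -> [(19, 3), (19, 4), (21, 1), (21, 6), (22, 2), (22, 5), (23, 0), (23, 7), (24, 0), (24, 7), (25, 2), (25, 5), (26, 1), (26, 6), (28, 3), (28, 4)]
Unfold 3 (reflect across h@16): 32 holes -> [(3, 3), (3, 4), (5, 1), (5, 6), (6, 2), (6, 5), (7, 0), (7, 7), (8, 0), (8, 7), (9, 2), (9, 5), (10, 1), (10, 6), (12, 3), (12, 4), (19, 3), (19, 4), (21, 1), (21, 6), (22, 2), (22, 5), (23, 0), (23, 7), (24, 0), (24, 7), (25, 2), (25, 5), (26, 1), (26, 6), (28, 3), (28, 4)]

Answer: 32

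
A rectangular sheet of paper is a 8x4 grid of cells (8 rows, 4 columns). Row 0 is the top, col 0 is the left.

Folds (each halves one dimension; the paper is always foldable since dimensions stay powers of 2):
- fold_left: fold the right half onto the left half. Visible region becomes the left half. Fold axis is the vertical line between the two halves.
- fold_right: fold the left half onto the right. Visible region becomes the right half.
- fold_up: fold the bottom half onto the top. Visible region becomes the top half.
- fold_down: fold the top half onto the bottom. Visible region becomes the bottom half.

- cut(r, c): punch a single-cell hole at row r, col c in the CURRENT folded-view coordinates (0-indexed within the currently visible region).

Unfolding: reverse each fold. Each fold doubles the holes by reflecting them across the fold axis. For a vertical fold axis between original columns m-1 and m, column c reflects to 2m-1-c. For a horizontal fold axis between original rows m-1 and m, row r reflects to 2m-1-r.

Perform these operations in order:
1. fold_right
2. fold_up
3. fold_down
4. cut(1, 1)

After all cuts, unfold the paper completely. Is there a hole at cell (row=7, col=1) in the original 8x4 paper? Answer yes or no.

Op 1 fold_right: fold axis v@2; visible region now rows[0,8) x cols[2,4) = 8x2
Op 2 fold_up: fold axis h@4; visible region now rows[0,4) x cols[2,4) = 4x2
Op 3 fold_down: fold axis h@2; visible region now rows[2,4) x cols[2,4) = 2x2
Op 4 cut(1, 1): punch at orig (3,3); cuts so far [(3, 3)]; region rows[2,4) x cols[2,4) = 2x2
Unfold 1 (reflect across h@2): 2 holes -> [(0, 3), (3, 3)]
Unfold 2 (reflect across h@4): 4 holes -> [(0, 3), (3, 3), (4, 3), (7, 3)]
Unfold 3 (reflect across v@2): 8 holes -> [(0, 0), (0, 3), (3, 0), (3, 3), (4, 0), (4, 3), (7, 0), (7, 3)]
Holes: [(0, 0), (0, 3), (3, 0), (3, 3), (4, 0), (4, 3), (7, 0), (7, 3)]

Answer: no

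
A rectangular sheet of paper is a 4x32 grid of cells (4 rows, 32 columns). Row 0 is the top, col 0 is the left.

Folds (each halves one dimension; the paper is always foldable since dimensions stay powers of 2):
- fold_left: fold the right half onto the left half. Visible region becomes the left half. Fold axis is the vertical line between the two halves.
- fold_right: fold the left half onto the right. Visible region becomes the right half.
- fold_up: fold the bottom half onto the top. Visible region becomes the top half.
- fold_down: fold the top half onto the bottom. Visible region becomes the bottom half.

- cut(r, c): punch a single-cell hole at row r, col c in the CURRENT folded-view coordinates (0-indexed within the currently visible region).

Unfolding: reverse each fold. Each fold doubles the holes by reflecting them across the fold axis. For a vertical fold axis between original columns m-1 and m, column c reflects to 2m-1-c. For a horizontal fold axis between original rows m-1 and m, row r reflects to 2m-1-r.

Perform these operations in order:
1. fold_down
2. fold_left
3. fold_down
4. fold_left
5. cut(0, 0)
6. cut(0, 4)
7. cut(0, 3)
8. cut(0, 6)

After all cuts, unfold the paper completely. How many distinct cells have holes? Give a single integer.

Op 1 fold_down: fold axis h@2; visible region now rows[2,4) x cols[0,32) = 2x32
Op 2 fold_left: fold axis v@16; visible region now rows[2,4) x cols[0,16) = 2x16
Op 3 fold_down: fold axis h@3; visible region now rows[3,4) x cols[0,16) = 1x16
Op 4 fold_left: fold axis v@8; visible region now rows[3,4) x cols[0,8) = 1x8
Op 5 cut(0, 0): punch at orig (3,0); cuts so far [(3, 0)]; region rows[3,4) x cols[0,8) = 1x8
Op 6 cut(0, 4): punch at orig (3,4); cuts so far [(3, 0), (3, 4)]; region rows[3,4) x cols[0,8) = 1x8
Op 7 cut(0, 3): punch at orig (3,3); cuts so far [(3, 0), (3, 3), (3, 4)]; region rows[3,4) x cols[0,8) = 1x8
Op 8 cut(0, 6): punch at orig (3,6); cuts so far [(3, 0), (3, 3), (3, 4), (3, 6)]; region rows[3,4) x cols[0,8) = 1x8
Unfold 1 (reflect across v@8): 8 holes -> [(3, 0), (3, 3), (3, 4), (3, 6), (3, 9), (3, 11), (3, 12), (3, 15)]
Unfold 2 (reflect across h@3): 16 holes -> [(2, 0), (2, 3), (2, 4), (2, 6), (2, 9), (2, 11), (2, 12), (2, 15), (3, 0), (3, 3), (3, 4), (3, 6), (3, 9), (3, 11), (3, 12), (3, 15)]
Unfold 3 (reflect across v@16): 32 holes -> [(2, 0), (2, 3), (2, 4), (2, 6), (2, 9), (2, 11), (2, 12), (2, 15), (2, 16), (2, 19), (2, 20), (2, 22), (2, 25), (2, 27), (2, 28), (2, 31), (3, 0), (3, 3), (3, 4), (3, 6), (3, 9), (3, 11), (3, 12), (3, 15), (3, 16), (3, 19), (3, 20), (3, 22), (3, 25), (3, 27), (3, 28), (3, 31)]
Unfold 4 (reflect across h@2): 64 holes -> [(0, 0), (0, 3), (0, 4), (0, 6), (0, 9), (0, 11), (0, 12), (0, 15), (0, 16), (0, 19), (0, 20), (0, 22), (0, 25), (0, 27), (0, 28), (0, 31), (1, 0), (1, 3), (1, 4), (1, 6), (1, 9), (1, 11), (1, 12), (1, 15), (1, 16), (1, 19), (1, 20), (1, 22), (1, 25), (1, 27), (1, 28), (1, 31), (2, 0), (2, 3), (2, 4), (2, 6), (2, 9), (2, 11), (2, 12), (2, 15), (2, 16), (2, 19), (2, 20), (2, 22), (2, 25), (2, 27), (2, 28), (2, 31), (3, 0), (3, 3), (3, 4), (3, 6), (3, 9), (3, 11), (3, 12), (3, 15), (3, 16), (3, 19), (3, 20), (3, 22), (3, 25), (3, 27), (3, 28), (3, 31)]

Answer: 64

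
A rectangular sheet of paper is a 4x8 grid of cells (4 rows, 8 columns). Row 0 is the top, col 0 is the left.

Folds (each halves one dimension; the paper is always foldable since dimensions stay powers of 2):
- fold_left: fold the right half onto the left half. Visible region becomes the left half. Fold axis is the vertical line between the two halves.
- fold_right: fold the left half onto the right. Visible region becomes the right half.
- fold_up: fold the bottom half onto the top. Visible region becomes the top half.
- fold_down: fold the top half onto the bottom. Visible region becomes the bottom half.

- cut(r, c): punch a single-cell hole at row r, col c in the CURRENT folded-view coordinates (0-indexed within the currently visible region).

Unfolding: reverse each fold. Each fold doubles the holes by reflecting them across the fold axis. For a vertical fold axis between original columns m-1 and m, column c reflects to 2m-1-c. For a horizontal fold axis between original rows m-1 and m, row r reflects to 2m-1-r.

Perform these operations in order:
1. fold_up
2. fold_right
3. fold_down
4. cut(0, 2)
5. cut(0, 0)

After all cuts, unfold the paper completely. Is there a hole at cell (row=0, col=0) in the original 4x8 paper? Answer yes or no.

Answer: no

Derivation:
Op 1 fold_up: fold axis h@2; visible region now rows[0,2) x cols[0,8) = 2x8
Op 2 fold_right: fold axis v@4; visible region now rows[0,2) x cols[4,8) = 2x4
Op 3 fold_down: fold axis h@1; visible region now rows[1,2) x cols[4,8) = 1x4
Op 4 cut(0, 2): punch at orig (1,6); cuts so far [(1, 6)]; region rows[1,2) x cols[4,8) = 1x4
Op 5 cut(0, 0): punch at orig (1,4); cuts so far [(1, 4), (1, 6)]; region rows[1,2) x cols[4,8) = 1x4
Unfold 1 (reflect across h@1): 4 holes -> [(0, 4), (0, 6), (1, 4), (1, 6)]
Unfold 2 (reflect across v@4): 8 holes -> [(0, 1), (0, 3), (0, 4), (0, 6), (1, 1), (1, 3), (1, 4), (1, 6)]
Unfold 3 (reflect across h@2): 16 holes -> [(0, 1), (0, 3), (0, 4), (0, 6), (1, 1), (1, 3), (1, 4), (1, 6), (2, 1), (2, 3), (2, 4), (2, 6), (3, 1), (3, 3), (3, 4), (3, 6)]
Holes: [(0, 1), (0, 3), (0, 4), (0, 6), (1, 1), (1, 3), (1, 4), (1, 6), (2, 1), (2, 3), (2, 4), (2, 6), (3, 1), (3, 3), (3, 4), (3, 6)]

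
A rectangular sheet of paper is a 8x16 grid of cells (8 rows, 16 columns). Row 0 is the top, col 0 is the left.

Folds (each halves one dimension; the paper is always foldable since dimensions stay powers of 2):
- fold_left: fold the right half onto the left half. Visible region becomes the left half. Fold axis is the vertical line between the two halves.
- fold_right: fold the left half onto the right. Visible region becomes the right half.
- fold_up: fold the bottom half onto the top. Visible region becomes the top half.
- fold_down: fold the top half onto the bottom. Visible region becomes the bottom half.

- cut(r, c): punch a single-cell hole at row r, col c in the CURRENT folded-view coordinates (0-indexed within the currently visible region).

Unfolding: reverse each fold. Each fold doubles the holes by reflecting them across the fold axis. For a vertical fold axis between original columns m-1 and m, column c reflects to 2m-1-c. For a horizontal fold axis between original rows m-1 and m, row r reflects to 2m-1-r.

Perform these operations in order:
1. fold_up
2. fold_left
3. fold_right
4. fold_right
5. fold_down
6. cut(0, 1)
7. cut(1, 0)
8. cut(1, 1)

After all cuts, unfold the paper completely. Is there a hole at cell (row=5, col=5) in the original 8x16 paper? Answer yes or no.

Answer: no

Derivation:
Op 1 fold_up: fold axis h@4; visible region now rows[0,4) x cols[0,16) = 4x16
Op 2 fold_left: fold axis v@8; visible region now rows[0,4) x cols[0,8) = 4x8
Op 3 fold_right: fold axis v@4; visible region now rows[0,4) x cols[4,8) = 4x4
Op 4 fold_right: fold axis v@6; visible region now rows[0,4) x cols[6,8) = 4x2
Op 5 fold_down: fold axis h@2; visible region now rows[2,4) x cols[6,8) = 2x2
Op 6 cut(0, 1): punch at orig (2,7); cuts so far [(2, 7)]; region rows[2,4) x cols[6,8) = 2x2
Op 7 cut(1, 0): punch at orig (3,6); cuts so far [(2, 7), (3, 6)]; region rows[2,4) x cols[6,8) = 2x2
Op 8 cut(1, 1): punch at orig (3,7); cuts so far [(2, 7), (3, 6), (3, 7)]; region rows[2,4) x cols[6,8) = 2x2
Unfold 1 (reflect across h@2): 6 holes -> [(0, 6), (0, 7), (1, 7), (2, 7), (3, 6), (3, 7)]
Unfold 2 (reflect across v@6): 12 holes -> [(0, 4), (0, 5), (0, 6), (0, 7), (1, 4), (1, 7), (2, 4), (2, 7), (3, 4), (3, 5), (3, 6), (3, 7)]
Unfold 3 (reflect across v@4): 24 holes -> [(0, 0), (0, 1), (0, 2), (0, 3), (0, 4), (0, 5), (0, 6), (0, 7), (1, 0), (1, 3), (1, 4), (1, 7), (2, 0), (2, 3), (2, 4), (2, 7), (3, 0), (3, 1), (3, 2), (3, 3), (3, 4), (3, 5), (3, 6), (3, 7)]
Unfold 4 (reflect across v@8): 48 holes -> [(0, 0), (0, 1), (0, 2), (0, 3), (0, 4), (0, 5), (0, 6), (0, 7), (0, 8), (0, 9), (0, 10), (0, 11), (0, 12), (0, 13), (0, 14), (0, 15), (1, 0), (1, 3), (1, 4), (1, 7), (1, 8), (1, 11), (1, 12), (1, 15), (2, 0), (2, 3), (2, 4), (2, 7), (2, 8), (2, 11), (2, 12), (2, 15), (3, 0), (3, 1), (3, 2), (3, 3), (3, 4), (3, 5), (3, 6), (3, 7), (3, 8), (3, 9), (3, 10), (3, 11), (3, 12), (3, 13), (3, 14), (3, 15)]
Unfold 5 (reflect across h@4): 96 holes -> [(0, 0), (0, 1), (0, 2), (0, 3), (0, 4), (0, 5), (0, 6), (0, 7), (0, 8), (0, 9), (0, 10), (0, 11), (0, 12), (0, 13), (0, 14), (0, 15), (1, 0), (1, 3), (1, 4), (1, 7), (1, 8), (1, 11), (1, 12), (1, 15), (2, 0), (2, 3), (2, 4), (2, 7), (2, 8), (2, 11), (2, 12), (2, 15), (3, 0), (3, 1), (3, 2), (3, 3), (3, 4), (3, 5), (3, 6), (3, 7), (3, 8), (3, 9), (3, 10), (3, 11), (3, 12), (3, 13), (3, 14), (3, 15), (4, 0), (4, 1), (4, 2), (4, 3), (4, 4), (4, 5), (4, 6), (4, 7), (4, 8), (4, 9), (4, 10), (4, 11), (4, 12), (4, 13), (4, 14), (4, 15), (5, 0), (5, 3), (5, 4), (5, 7), (5, 8), (5, 11), (5, 12), (5, 15), (6, 0), (6, 3), (6, 4), (6, 7), (6, 8), (6, 11), (6, 12), (6, 15), (7, 0), (7, 1), (7, 2), (7, 3), (7, 4), (7, 5), (7, 6), (7, 7), (7, 8), (7, 9), (7, 10), (7, 11), (7, 12), (7, 13), (7, 14), (7, 15)]
Holes: [(0, 0), (0, 1), (0, 2), (0, 3), (0, 4), (0, 5), (0, 6), (0, 7), (0, 8), (0, 9), (0, 10), (0, 11), (0, 12), (0, 13), (0, 14), (0, 15), (1, 0), (1, 3), (1, 4), (1, 7), (1, 8), (1, 11), (1, 12), (1, 15), (2, 0), (2, 3), (2, 4), (2, 7), (2, 8), (2, 11), (2, 12), (2, 15), (3, 0), (3, 1), (3, 2), (3, 3), (3, 4), (3, 5), (3, 6), (3, 7), (3, 8), (3, 9), (3, 10), (3, 11), (3, 12), (3, 13), (3, 14), (3, 15), (4, 0), (4, 1), (4, 2), (4, 3), (4, 4), (4, 5), (4, 6), (4, 7), (4, 8), (4, 9), (4, 10), (4, 11), (4, 12), (4, 13), (4, 14), (4, 15), (5, 0), (5, 3), (5, 4), (5, 7), (5, 8), (5, 11), (5, 12), (5, 15), (6, 0), (6, 3), (6, 4), (6, 7), (6, 8), (6, 11), (6, 12), (6, 15), (7, 0), (7, 1), (7, 2), (7, 3), (7, 4), (7, 5), (7, 6), (7, 7), (7, 8), (7, 9), (7, 10), (7, 11), (7, 12), (7, 13), (7, 14), (7, 15)]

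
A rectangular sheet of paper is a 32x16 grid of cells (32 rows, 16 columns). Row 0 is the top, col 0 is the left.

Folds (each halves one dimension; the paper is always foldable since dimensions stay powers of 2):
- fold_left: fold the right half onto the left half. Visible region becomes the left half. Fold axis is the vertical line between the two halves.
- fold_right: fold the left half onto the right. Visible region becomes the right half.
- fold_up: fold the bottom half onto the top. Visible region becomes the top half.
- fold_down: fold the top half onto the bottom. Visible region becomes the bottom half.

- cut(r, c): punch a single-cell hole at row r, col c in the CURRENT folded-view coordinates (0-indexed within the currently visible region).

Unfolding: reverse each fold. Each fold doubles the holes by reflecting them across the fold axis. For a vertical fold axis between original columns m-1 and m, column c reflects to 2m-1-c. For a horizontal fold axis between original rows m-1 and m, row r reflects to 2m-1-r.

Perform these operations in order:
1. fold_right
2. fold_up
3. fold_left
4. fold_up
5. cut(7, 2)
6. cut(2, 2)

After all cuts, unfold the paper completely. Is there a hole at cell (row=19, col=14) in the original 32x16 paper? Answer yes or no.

Op 1 fold_right: fold axis v@8; visible region now rows[0,32) x cols[8,16) = 32x8
Op 2 fold_up: fold axis h@16; visible region now rows[0,16) x cols[8,16) = 16x8
Op 3 fold_left: fold axis v@12; visible region now rows[0,16) x cols[8,12) = 16x4
Op 4 fold_up: fold axis h@8; visible region now rows[0,8) x cols[8,12) = 8x4
Op 5 cut(7, 2): punch at orig (7,10); cuts so far [(7, 10)]; region rows[0,8) x cols[8,12) = 8x4
Op 6 cut(2, 2): punch at orig (2,10); cuts so far [(2, 10), (7, 10)]; region rows[0,8) x cols[8,12) = 8x4
Unfold 1 (reflect across h@8): 4 holes -> [(2, 10), (7, 10), (8, 10), (13, 10)]
Unfold 2 (reflect across v@12): 8 holes -> [(2, 10), (2, 13), (7, 10), (7, 13), (8, 10), (8, 13), (13, 10), (13, 13)]
Unfold 3 (reflect across h@16): 16 holes -> [(2, 10), (2, 13), (7, 10), (7, 13), (8, 10), (8, 13), (13, 10), (13, 13), (18, 10), (18, 13), (23, 10), (23, 13), (24, 10), (24, 13), (29, 10), (29, 13)]
Unfold 4 (reflect across v@8): 32 holes -> [(2, 2), (2, 5), (2, 10), (2, 13), (7, 2), (7, 5), (7, 10), (7, 13), (8, 2), (8, 5), (8, 10), (8, 13), (13, 2), (13, 5), (13, 10), (13, 13), (18, 2), (18, 5), (18, 10), (18, 13), (23, 2), (23, 5), (23, 10), (23, 13), (24, 2), (24, 5), (24, 10), (24, 13), (29, 2), (29, 5), (29, 10), (29, 13)]
Holes: [(2, 2), (2, 5), (2, 10), (2, 13), (7, 2), (7, 5), (7, 10), (7, 13), (8, 2), (8, 5), (8, 10), (8, 13), (13, 2), (13, 5), (13, 10), (13, 13), (18, 2), (18, 5), (18, 10), (18, 13), (23, 2), (23, 5), (23, 10), (23, 13), (24, 2), (24, 5), (24, 10), (24, 13), (29, 2), (29, 5), (29, 10), (29, 13)]

Answer: no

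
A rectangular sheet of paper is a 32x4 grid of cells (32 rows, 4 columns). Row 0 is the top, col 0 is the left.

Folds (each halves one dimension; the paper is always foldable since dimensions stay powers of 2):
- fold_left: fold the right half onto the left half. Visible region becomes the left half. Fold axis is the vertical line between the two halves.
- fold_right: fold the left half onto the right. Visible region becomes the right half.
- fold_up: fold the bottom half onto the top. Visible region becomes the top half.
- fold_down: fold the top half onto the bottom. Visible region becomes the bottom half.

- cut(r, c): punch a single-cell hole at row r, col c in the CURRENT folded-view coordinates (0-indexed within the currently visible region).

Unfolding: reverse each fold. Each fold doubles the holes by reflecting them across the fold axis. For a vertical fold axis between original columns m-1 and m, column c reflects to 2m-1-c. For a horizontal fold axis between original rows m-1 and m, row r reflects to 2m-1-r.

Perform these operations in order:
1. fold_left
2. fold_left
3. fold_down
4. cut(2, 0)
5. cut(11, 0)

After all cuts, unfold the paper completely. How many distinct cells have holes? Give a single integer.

Op 1 fold_left: fold axis v@2; visible region now rows[0,32) x cols[0,2) = 32x2
Op 2 fold_left: fold axis v@1; visible region now rows[0,32) x cols[0,1) = 32x1
Op 3 fold_down: fold axis h@16; visible region now rows[16,32) x cols[0,1) = 16x1
Op 4 cut(2, 0): punch at orig (18,0); cuts so far [(18, 0)]; region rows[16,32) x cols[0,1) = 16x1
Op 5 cut(11, 0): punch at orig (27,0); cuts so far [(18, 0), (27, 0)]; region rows[16,32) x cols[0,1) = 16x1
Unfold 1 (reflect across h@16): 4 holes -> [(4, 0), (13, 0), (18, 0), (27, 0)]
Unfold 2 (reflect across v@1): 8 holes -> [(4, 0), (4, 1), (13, 0), (13, 1), (18, 0), (18, 1), (27, 0), (27, 1)]
Unfold 3 (reflect across v@2): 16 holes -> [(4, 0), (4, 1), (4, 2), (4, 3), (13, 0), (13, 1), (13, 2), (13, 3), (18, 0), (18, 1), (18, 2), (18, 3), (27, 0), (27, 1), (27, 2), (27, 3)]

Answer: 16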